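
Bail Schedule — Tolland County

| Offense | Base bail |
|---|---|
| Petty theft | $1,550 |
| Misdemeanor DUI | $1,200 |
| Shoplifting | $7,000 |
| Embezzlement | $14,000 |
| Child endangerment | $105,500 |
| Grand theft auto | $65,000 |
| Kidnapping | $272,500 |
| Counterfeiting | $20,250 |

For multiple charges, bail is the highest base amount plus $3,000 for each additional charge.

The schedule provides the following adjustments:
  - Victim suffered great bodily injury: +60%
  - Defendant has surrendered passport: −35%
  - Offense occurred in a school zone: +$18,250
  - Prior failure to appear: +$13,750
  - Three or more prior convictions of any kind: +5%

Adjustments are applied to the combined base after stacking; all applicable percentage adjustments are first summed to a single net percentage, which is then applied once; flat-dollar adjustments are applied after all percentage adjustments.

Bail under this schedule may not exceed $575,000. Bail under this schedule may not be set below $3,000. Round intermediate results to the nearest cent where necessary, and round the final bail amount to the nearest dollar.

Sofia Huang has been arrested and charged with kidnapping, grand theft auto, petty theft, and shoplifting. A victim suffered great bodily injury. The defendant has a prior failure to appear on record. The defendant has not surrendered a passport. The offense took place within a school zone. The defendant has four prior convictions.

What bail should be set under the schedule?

$496,475

Base amounts from the schedule: kidnapping $272,500; grand theft auto $65,000; petty theft $1,550; shoplifting $7,000.
Stacking rule: highest base plus $3,000 per additional charge. Highest is kidnapping at $272,500; 3 additional charges → +$9,000. Combined base = $281,500.
Net percentage adjustment: +60% +5% = +65%. $281,500 × 1.65 = $464,475.
Offense occurred in a school zone (+$18,250 flat): $464,475 + $18,250 = $482,725.
Prior failure to appear (+$13,750 flat): $482,725 + $13,750 = $496,475.
$496,475 is within the $575,000 maximum.
$496,475 is at or above the $3,000 minimum.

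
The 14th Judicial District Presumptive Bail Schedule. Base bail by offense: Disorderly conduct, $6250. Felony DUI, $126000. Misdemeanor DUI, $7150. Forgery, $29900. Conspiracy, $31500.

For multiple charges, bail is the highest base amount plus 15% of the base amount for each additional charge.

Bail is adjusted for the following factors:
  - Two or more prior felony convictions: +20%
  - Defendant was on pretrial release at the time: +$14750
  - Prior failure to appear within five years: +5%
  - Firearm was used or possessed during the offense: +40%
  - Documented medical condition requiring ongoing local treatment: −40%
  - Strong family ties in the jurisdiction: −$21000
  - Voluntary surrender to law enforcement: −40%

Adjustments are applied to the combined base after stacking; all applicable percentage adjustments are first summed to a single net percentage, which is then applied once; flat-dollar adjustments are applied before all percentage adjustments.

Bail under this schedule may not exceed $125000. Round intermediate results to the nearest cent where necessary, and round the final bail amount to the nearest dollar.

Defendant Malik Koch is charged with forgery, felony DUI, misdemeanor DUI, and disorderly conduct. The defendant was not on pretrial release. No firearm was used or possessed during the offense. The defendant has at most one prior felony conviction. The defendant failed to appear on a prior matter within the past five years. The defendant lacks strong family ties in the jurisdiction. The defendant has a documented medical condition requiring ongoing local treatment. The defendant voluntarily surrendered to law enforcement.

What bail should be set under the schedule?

$33124

Base amounts from the schedule: forgery $29900; felony DUI $126000; misdemeanor DUI $7150; disorderly conduct $6250.
Stacking rule: highest base plus 15% of each additional charge. Highest is felony DUI at $126000. Additional: $29900 × 15% = $4485; $7150 × 15% = $1072.50; $6250 × 15% = $937.50. Combined base = $126000 + $6495 = $132495.
Net percentage adjustment: +5% −40% −40% = −75%. $132495 × 0.25 = $33123.75.
$33123.75 is within the $125000 maximum.
Rounded to the nearest dollar: $33124.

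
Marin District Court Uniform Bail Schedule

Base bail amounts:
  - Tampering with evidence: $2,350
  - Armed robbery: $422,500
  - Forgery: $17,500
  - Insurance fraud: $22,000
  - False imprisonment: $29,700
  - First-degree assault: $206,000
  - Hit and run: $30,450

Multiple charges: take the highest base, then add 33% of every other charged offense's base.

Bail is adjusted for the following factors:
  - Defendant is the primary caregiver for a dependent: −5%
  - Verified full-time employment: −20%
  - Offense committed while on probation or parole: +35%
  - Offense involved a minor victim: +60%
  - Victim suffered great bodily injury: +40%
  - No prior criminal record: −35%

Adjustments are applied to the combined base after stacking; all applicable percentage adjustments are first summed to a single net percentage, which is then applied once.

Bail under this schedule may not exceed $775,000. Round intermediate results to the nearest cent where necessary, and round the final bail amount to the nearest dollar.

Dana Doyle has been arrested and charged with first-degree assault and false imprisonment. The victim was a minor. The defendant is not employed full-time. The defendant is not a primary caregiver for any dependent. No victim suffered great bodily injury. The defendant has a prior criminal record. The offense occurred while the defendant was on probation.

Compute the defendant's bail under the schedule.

$420,812

Base amounts from the schedule: first-degree assault $206,000; false imprisonment $29,700.
Stacking rule: highest base plus 33% of each additional charge. Highest is first-degree assault at $206,000. Additional: $29,700 × 33% = $9,801. Combined base = $206,000 + $9,801 = $215,801.
Net percentage adjustment: +35% +60% = +95%. $215,801 × 1.95 = $420,811.95.
$420,811.95 is within the $775,000 maximum.
Rounded to the nearest dollar: $420,812.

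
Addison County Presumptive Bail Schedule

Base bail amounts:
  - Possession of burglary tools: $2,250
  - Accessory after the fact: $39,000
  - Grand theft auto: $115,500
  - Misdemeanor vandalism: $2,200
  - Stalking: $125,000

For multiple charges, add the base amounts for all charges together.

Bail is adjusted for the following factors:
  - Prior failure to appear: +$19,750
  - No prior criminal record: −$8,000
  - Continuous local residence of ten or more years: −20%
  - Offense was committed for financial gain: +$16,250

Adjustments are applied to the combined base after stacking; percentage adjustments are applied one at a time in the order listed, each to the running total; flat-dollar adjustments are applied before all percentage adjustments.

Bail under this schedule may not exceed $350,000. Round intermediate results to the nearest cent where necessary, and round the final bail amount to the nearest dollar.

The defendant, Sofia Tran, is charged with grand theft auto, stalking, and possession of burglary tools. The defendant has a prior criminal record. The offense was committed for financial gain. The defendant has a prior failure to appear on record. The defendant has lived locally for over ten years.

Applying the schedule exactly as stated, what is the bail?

$223,000

Base amounts from the schedule: grand theft auto $115,500; stalking $125,000; possession of burglary tools $2,250.
Stacking rule: sum of all bases. $115,500 + $125,000 + $2,250 = $242,750.
Prior failure to appear (+$19,750 flat): $242,750 + $19,750 = $262,500.
Offense was committed for financial gain (+$16,250 flat): $262,500 + $16,250 = $278,750.
Continuous local residence of ten or more years (−20%): $278,750 × 0.8 = $223,000.
$223,000 is within the $350,000 maximum.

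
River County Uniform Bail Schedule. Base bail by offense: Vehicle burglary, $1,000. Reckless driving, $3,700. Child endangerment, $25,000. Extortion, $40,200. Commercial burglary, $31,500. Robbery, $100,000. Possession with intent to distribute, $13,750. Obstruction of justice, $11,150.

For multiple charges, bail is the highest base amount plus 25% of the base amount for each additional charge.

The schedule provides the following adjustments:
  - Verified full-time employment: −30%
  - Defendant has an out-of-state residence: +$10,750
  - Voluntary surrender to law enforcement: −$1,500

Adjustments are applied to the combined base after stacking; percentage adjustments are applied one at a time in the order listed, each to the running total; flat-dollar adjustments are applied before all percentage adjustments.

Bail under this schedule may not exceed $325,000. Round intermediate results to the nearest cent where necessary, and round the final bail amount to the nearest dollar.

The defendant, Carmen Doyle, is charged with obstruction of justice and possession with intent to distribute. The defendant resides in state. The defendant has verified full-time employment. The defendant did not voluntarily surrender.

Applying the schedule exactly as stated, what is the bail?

$11,576

Base amounts from the schedule: obstruction of justice $11,150; possession with intent to distribute $13,750.
Stacking rule: highest base plus 25% of each additional charge. Highest is possession with intent to distribute at $13,750. Additional: $11,150 × 25% = $2,787.50. Combined base = $13,750 + $2,787.50 = $16,537.50.
Verified full-time employment (−30%): $16,537.50 × 0.7 = $11,576.25.
$11,576.25 is within the $325,000 maximum.
Rounded to the nearest dollar: $11,576.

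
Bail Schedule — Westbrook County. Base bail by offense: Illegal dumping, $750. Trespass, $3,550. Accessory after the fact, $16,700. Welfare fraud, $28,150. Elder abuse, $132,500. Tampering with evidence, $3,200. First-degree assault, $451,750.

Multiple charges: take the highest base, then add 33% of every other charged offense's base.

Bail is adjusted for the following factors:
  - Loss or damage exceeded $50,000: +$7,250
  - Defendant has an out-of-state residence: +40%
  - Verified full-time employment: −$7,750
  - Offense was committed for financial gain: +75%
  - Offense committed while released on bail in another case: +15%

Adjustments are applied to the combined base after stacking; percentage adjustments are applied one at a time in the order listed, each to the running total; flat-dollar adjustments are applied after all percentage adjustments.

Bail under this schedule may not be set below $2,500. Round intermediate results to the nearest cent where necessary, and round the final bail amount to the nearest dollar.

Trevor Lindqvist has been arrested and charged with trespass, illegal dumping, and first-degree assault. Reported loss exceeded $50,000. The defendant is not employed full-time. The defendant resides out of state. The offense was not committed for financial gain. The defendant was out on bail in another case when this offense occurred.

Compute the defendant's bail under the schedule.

$736,852

Base amounts from the schedule: trespass $3,550; illegal dumping $750; first-degree assault $451,750.
Stacking rule: highest base plus 33% of each additional charge. Highest is first-degree assault at $451,750. Additional: $3,550 × 33% = $1,171.50; $750 × 33% = $247.50. Combined base = $451,750 + $1,419 = $453,169.
Defendant has an out-of-state residence (+40%): $453,169 × 1.4 = $634,436.60.
Offense committed while released on bail in another case (+15%): $634,436.60 × 1.15 = $729,602.09.
Loss or damage exceeded $50,000 (+$7,250 flat): $729,602.09 + $7,250 = $736,852.09.
$736,852.09 is at or above the $2,500 minimum.
Rounded to the nearest dollar: $736,852.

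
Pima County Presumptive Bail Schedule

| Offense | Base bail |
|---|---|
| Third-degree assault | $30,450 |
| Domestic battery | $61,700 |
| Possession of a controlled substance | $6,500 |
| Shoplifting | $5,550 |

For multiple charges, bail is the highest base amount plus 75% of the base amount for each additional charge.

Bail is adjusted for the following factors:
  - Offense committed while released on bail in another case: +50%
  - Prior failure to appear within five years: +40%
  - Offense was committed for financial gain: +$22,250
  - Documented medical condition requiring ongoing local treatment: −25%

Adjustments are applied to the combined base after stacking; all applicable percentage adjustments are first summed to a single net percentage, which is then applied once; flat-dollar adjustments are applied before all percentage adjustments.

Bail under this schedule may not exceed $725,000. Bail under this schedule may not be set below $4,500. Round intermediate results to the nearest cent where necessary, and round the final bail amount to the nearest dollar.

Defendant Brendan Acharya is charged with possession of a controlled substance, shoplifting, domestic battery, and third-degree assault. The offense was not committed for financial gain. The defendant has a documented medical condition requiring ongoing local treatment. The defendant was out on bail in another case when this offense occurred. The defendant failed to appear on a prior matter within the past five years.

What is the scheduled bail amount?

$154,399

Base amounts from the schedule: possession of a controlled substance $6,500; shoplifting $5,550; domestic battery $61,700; third-degree assault $30,450.
Stacking rule: highest base plus 75% of each additional charge. Highest is domestic battery at $61,700. Additional: $6,500 × 75% = $4,875; $5,550 × 75% = $4,162.50; $30,450 × 75% = $22,837.50. Combined base = $61,700 + $31,875 = $93,575.
Net percentage adjustment: +50% +40% −25% = +65%. $93,575 × 1.65 = $154,398.75.
$154,398.75 is within the $725,000 maximum.
$154,398.75 is at or above the $4,500 minimum.
Rounded to the nearest dollar: $154,399.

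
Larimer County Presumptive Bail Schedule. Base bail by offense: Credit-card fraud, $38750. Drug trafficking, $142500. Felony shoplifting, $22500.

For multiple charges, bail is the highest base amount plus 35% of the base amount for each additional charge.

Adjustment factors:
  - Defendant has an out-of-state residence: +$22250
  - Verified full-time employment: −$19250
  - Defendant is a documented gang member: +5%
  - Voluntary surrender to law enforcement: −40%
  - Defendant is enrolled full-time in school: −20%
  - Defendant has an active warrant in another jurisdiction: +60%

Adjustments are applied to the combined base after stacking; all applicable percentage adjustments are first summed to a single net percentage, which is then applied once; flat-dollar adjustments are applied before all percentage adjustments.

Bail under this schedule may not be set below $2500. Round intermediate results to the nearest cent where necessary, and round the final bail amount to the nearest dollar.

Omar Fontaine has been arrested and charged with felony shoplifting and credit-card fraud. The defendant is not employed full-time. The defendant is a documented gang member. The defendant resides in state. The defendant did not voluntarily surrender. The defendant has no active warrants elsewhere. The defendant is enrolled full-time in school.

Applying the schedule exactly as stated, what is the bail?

Base amounts from the schedule: felony shoplifting $22500; credit-card fraud $38750.
Stacking rule: highest base plus 35% of each additional charge. Highest is credit-card fraud at $38750. Additional: $22500 × 35% = $7875. Combined base = $38750 + $7875 = $46625.
Net percentage adjustment: +5% −20% = −15%. $46625 × 0.85 = $39631.25.
$39631.25 is at or above the $2500 minimum.
Rounded to the nearest dollar: $39631.

$39631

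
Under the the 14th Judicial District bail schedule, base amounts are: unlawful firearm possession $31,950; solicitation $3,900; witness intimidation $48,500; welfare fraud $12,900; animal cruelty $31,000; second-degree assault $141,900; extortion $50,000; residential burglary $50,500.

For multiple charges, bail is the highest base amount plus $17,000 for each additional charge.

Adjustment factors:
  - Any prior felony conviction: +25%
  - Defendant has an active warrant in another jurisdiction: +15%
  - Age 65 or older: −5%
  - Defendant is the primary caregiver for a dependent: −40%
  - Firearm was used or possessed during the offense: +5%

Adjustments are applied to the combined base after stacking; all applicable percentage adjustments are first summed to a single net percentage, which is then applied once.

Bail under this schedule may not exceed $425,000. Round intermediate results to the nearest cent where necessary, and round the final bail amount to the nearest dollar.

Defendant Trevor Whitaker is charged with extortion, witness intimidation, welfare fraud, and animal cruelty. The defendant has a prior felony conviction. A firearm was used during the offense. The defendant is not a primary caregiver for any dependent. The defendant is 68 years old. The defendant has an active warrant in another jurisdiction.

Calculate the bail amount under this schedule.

$141,400

Base amounts from the schedule: extortion $50,000; witness intimidation $48,500; welfare fraud $12,900; animal cruelty $31,000.
Stacking rule: highest base plus $17,000 per additional charge. Highest is extortion at $50,000; 3 additional charges → +$51,000. Combined base = $101,000.
Net percentage adjustment: +25% +15% −5% +5% = +40%. $101,000 × 1.4 = $141,400.
$141,400 is within the $425,000 maximum.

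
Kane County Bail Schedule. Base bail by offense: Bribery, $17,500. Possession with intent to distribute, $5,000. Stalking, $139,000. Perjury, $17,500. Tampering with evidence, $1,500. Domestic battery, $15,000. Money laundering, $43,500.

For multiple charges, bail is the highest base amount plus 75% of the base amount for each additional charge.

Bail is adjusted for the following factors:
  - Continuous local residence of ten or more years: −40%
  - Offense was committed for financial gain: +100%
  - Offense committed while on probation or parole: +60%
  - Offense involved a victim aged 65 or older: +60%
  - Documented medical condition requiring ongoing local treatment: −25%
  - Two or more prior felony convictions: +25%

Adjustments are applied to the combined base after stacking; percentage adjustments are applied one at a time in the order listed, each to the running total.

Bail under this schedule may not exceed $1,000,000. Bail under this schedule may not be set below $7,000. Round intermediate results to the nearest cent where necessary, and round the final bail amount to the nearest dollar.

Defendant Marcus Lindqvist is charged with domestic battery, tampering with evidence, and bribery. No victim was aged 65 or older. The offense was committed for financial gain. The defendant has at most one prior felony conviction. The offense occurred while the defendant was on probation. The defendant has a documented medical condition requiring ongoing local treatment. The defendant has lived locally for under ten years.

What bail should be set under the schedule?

Base amounts from the schedule: domestic battery $15,000; tampering with evidence $1,500; bribery $17,500.
Stacking rule: highest base plus 75% of each additional charge. Highest is bribery at $17,500. Additional: $15,000 × 75% = $11,250; $1,500 × 75% = $1,125. Combined base = $17,500 + $12,375 = $29,875.
Offense was committed for financial gain (+100%): $29,875 × 2 = $59,750.
Offense committed while on probation or parole (+60%): $59,750 × 1.6 = $95,600.
Documented medical condition requiring ongoing local treatment (−25%): $95,600 × 0.75 = $71,700.
$71,700 is within the $1,000,000 maximum.
$71,700 is at or above the $7,000 minimum.

$71,700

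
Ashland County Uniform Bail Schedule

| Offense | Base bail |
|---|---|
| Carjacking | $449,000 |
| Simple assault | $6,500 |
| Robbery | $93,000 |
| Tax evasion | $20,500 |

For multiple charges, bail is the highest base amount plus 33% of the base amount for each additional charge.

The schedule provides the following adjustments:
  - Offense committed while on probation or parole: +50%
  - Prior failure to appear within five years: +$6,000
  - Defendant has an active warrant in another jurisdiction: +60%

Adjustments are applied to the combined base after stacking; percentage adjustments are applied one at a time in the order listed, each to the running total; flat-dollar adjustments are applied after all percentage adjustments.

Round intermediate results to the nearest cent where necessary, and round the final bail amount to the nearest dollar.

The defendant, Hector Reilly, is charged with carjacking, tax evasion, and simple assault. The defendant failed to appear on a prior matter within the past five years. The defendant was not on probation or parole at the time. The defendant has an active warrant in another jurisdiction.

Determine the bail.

Base amounts from the schedule: carjacking $449,000; tax evasion $20,500; simple assault $6,500.
Stacking rule: highest base plus 33% of each additional charge. Highest is carjacking at $449,000. Additional: $20,500 × 33% = $6,765; $6,500 × 33% = $2,145. Combined base = $449,000 + $8,910 = $457,910.
Defendant has an active warrant in another jurisdiction (+60%): $457,910 × 1.6 = $732,656.
Prior failure to appear within five years (+$6,000 flat): $732,656 + $6,000 = $738,656.

$738,656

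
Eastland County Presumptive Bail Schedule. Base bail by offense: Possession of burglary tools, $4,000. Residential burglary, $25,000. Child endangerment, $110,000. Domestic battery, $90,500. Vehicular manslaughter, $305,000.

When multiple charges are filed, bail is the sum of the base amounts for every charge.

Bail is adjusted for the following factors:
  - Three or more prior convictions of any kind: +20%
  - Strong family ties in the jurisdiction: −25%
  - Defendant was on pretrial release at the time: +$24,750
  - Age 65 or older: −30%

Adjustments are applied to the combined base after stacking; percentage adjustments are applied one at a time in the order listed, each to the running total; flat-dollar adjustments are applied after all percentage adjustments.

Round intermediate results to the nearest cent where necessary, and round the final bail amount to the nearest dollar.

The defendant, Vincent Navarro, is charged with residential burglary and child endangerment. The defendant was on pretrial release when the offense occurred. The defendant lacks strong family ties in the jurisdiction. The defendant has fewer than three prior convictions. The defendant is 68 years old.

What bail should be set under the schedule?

$119,250

Base amounts from the schedule: residential burglary $25,000; child endangerment $110,000.
Stacking rule: sum of all bases. $25,000 + $110,000 = $135,000.
Age 65 or older (−30%): $135,000 × 0.7 = $94,500.
Defendant was on pretrial release at the time (+$24,750 flat): $94,500 + $24,750 = $119,250.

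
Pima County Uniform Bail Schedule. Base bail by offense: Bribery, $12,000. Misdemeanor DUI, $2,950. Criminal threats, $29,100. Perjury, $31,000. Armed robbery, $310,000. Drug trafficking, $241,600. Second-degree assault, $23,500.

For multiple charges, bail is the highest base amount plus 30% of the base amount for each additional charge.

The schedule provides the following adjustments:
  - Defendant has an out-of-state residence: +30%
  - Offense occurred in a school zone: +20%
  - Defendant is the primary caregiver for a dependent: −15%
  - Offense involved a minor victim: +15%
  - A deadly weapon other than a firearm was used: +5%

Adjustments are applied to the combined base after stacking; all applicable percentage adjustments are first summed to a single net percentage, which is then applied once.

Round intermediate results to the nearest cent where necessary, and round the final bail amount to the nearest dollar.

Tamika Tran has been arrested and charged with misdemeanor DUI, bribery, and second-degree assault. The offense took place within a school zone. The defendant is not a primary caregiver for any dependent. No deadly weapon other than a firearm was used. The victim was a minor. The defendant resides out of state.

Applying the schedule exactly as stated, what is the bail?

Base amounts from the schedule: misdemeanor DUI $2,950; bribery $12,000; second-degree assault $23,500.
Stacking rule: highest base plus 30% of each additional charge. Highest is second-degree assault at $23,500. Additional: $2,950 × 30% = $885; $12,000 × 30% = $3,600. Combined base = $23,500 + $4,485 = $27,985.
Net percentage adjustment: +30% +20% +15% = +65%. $27,985 × 1.65 = $46,175.25.
Rounded to the nearest dollar: $46,175.

$46,175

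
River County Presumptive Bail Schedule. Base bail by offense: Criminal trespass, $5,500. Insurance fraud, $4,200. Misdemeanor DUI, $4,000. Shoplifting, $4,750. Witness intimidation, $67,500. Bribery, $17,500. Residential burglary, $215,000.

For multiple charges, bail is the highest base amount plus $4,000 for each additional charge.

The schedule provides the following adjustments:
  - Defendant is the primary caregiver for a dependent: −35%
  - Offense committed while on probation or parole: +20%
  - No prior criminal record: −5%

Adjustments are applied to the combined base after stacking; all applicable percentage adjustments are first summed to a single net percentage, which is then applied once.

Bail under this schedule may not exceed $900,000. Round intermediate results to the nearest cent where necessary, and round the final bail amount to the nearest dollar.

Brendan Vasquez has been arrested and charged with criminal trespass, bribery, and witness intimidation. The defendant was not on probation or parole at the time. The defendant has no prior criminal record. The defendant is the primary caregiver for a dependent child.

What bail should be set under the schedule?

Base amounts from the schedule: criminal trespass $5,500; bribery $17,500; witness intimidation $67,500.
Stacking rule: highest base plus $4,000 per additional charge. Highest is witness intimidation at $67,500; 2 additional charges → +$8,000. Combined base = $75,500.
Net percentage adjustment: −35% −5% = −40%. $75,500 × 0.6 = $45,300.
$45,300 is within the $900,000 maximum.

$45,300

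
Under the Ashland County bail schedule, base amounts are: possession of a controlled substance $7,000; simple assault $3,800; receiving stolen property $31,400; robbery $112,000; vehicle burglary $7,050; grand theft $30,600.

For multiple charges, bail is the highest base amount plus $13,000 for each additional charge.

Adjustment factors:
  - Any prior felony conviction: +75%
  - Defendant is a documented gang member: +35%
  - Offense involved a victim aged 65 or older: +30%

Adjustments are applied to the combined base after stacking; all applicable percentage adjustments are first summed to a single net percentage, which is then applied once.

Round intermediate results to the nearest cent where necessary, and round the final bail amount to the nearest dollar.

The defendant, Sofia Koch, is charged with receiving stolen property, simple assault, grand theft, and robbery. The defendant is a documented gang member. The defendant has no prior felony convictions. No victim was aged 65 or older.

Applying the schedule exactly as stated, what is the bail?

Base amounts from the schedule: receiving stolen property $31,400; simple assault $3,800; grand theft $30,600; robbery $112,000.
Stacking rule: highest base plus $13,000 per additional charge. Highest is robbery at $112,000; 3 additional charges → +$39,000. Combined base = $151,000.
Defendant is a documented gang member (+35%): $151,000 × 1.35 = $203,850.

$203,850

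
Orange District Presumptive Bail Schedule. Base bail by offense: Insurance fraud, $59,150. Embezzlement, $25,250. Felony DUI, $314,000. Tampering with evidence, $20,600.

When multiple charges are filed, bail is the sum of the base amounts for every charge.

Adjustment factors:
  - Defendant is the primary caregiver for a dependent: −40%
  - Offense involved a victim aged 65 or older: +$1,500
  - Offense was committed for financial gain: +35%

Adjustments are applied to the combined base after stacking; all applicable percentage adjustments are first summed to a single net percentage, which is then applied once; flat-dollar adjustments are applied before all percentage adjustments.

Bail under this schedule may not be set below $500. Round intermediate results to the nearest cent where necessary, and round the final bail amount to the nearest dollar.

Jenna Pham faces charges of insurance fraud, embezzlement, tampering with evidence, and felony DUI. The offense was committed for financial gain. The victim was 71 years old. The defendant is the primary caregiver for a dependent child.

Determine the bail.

Base amounts from the schedule: insurance fraud $59,150; embezzlement $25,250; tampering with evidence $20,600; felony DUI $314,000.
Stacking rule: sum of all bases. $59,150 + $25,250 + $20,600 + $314,000 = $419,000.
Offense involved a victim aged 65 or older (+$1,500 flat): $419,000 + $1,500 = $420,500.
Net percentage adjustment: −40% +35% = −5%. $420,500 × 0.95 = $399,475.
$399,475 is at or above the $500 minimum.

$399,475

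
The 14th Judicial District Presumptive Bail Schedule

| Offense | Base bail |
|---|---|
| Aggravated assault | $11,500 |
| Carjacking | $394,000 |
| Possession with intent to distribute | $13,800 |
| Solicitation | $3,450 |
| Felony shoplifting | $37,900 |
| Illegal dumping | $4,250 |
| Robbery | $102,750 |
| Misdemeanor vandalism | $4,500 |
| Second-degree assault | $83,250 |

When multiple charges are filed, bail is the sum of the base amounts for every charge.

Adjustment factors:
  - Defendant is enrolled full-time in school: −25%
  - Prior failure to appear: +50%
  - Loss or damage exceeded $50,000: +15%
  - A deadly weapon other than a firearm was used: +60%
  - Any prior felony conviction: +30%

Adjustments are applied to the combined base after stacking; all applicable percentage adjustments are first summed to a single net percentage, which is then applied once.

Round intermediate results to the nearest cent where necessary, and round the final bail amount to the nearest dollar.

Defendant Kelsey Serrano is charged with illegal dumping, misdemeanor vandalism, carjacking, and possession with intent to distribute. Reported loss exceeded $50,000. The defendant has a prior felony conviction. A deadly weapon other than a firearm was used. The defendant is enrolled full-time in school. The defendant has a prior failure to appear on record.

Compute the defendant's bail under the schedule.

$958,065

Base amounts from the schedule: illegal dumping $4,250; misdemeanor vandalism $4,500; carjacking $394,000; possession with intent to distribute $13,800.
Stacking rule: sum of all bases. $4,250 + $4,500 + $394,000 + $13,800 = $416,550.
Net percentage adjustment: −25% +50% +15% +60% +30% = +130%. $416,550 × 2.3 = $958,065.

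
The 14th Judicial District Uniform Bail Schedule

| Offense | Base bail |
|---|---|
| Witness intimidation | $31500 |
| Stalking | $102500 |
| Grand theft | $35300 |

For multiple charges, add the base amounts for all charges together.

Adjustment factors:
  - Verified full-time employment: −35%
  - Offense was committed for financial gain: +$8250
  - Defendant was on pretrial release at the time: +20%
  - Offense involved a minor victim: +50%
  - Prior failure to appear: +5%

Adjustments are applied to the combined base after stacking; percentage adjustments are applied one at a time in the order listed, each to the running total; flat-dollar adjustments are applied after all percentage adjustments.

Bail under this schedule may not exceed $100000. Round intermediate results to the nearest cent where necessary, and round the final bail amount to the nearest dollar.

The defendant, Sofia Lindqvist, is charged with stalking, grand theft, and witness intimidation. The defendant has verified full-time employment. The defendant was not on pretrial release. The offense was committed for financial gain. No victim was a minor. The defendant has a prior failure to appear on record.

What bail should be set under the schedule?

$100000

Base amounts from the schedule: stalking $102500; grand theft $35300; witness intimidation $31500.
Stacking rule: sum of all bases. $102500 + $35300 + $31500 = $169300.
Verified full-time employment (−35%): $169300 × 0.65 = $110045.
Prior failure to appear (+5%): $110045 × 1.05 = $115547.25.
Offense was committed for financial gain (+$8250 flat): $115547.25 + $8250 = $123797.25.
Result $123797.25 exceeds the maximum of $100000; bail is capped at $100000.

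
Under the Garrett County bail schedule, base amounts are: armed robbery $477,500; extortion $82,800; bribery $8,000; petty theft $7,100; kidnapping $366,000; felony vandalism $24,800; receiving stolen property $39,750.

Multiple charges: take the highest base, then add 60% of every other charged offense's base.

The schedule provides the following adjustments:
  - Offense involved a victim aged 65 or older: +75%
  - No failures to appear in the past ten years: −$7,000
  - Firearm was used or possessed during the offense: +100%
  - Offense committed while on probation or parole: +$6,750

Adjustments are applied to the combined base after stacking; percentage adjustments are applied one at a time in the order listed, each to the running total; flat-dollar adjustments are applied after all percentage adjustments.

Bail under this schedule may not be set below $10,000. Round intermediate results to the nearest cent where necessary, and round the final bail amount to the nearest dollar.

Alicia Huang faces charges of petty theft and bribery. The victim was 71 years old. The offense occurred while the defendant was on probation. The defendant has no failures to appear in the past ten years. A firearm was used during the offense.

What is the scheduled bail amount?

$42,660

Base amounts from the schedule: petty theft $7,100; bribery $8,000.
Stacking rule: highest base plus 60% of each additional charge. Highest is bribery at $8,000. Additional: $7,100 × 60% = $4,260. Combined base = $8,000 + $4,260 = $12,260.
Offense involved a victim aged 65 or older (+75%): $12,260 × 1.75 = $21,455.
Firearm was used or possessed during the offense (+100%): $21,455 × 2 = $42,910.
No failures to appear in the past ten years (−$7,000 flat): $42,910 − $7,000 = $35,910.
Offense committed while on probation or parole (+$6,750 flat): $35,910 + $6,750 = $42,660.
$42,660 is at or above the $10,000 minimum.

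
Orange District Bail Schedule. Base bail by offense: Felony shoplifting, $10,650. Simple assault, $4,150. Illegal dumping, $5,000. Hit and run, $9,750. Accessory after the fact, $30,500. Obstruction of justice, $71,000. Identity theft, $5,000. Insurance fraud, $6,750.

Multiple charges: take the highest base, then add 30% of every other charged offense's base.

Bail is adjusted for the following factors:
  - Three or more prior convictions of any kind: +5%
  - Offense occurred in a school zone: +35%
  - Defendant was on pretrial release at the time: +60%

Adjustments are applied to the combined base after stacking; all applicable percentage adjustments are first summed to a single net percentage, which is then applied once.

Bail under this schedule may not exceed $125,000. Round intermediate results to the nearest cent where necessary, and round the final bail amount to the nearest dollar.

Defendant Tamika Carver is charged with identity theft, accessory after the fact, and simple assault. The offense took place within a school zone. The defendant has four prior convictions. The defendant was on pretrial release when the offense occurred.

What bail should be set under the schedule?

$66,490

Base amounts from the schedule: identity theft $5,000; accessory after the fact $30,500; simple assault $4,150.
Stacking rule: highest base plus 30% of each additional charge. Highest is accessory after the fact at $30,500. Additional: $5,000 × 30% = $1,500; $4,150 × 30% = $1,245. Combined base = $30,500 + $2,745 = $33,245.
Net percentage adjustment: +5% +35% +60% = +100%. $33,245 × 2 = $66,490.
$66,490 is within the $125,000 maximum.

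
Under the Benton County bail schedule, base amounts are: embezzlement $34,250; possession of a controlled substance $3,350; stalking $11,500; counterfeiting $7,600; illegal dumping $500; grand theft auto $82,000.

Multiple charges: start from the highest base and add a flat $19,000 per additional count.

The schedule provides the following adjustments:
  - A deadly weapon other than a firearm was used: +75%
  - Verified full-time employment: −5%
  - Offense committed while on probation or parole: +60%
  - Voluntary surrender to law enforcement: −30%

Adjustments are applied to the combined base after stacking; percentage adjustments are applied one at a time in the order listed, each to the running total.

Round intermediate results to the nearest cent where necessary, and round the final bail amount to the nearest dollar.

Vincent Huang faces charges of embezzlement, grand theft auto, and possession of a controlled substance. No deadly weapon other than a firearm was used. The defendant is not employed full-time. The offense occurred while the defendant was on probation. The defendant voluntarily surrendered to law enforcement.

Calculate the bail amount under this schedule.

$134,400

Base amounts from the schedule: embezzlement $34,250; grand theft auto $82,000; possession of a controlled substance $3,350.
Stacking rule: highest base plus $19,000 per additional charge. Highest is grand theft auto at $82,000; 2 additional charges → +$38,000. Combined base = $120,000.
Offense committed while on probation or parole (+60%): $120,000 × 1.6 = $192,000.
Voluntary surrender to law enforcement (−30%): $192,000 × 0.7 = $134,400.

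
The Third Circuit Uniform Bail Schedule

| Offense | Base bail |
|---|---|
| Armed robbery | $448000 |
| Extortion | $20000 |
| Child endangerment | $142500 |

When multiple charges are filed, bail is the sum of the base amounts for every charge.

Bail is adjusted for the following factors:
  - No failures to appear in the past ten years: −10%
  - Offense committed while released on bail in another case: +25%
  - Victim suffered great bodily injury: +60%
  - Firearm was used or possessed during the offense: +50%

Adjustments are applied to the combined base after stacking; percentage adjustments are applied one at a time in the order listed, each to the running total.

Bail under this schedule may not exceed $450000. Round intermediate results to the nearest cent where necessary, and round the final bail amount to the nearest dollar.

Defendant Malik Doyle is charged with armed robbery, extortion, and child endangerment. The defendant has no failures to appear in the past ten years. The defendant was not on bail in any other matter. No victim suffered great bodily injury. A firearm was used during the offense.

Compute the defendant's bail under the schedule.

$450000

Base amounts from the schedule: armed robbery $448000; extortion $20000; child endangerment $142500.
Stacking rule: sum of all bases. $448000 + $20000 + $142500 = $610500.
No failures to appear in the past ten years (−10%): $610500 × 0.9 = $549450.
Firearm was used or possessed during the offense (+50%): $549450 × 1.5 = $824175.
Result $824175 exceeds the maximum of $450000; bail is capped at $450000.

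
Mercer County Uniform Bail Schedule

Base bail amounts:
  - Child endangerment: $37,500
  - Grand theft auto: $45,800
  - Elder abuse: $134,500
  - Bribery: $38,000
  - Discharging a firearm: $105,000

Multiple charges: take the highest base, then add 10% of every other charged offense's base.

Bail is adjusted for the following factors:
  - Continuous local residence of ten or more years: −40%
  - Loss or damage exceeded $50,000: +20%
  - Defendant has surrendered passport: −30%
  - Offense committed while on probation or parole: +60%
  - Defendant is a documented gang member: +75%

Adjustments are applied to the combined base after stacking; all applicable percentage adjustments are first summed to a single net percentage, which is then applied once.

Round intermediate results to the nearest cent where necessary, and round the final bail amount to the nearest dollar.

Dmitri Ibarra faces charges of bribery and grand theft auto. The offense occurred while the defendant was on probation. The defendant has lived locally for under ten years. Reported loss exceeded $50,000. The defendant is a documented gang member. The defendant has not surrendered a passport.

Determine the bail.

$126,480

Base amounts from the schedule: bribery $38,000; grand theft auto $45,800.
Stacking rule: highest base plus 10% of each additional charge. Highest is grand theft auto at $45,800. Additional: $38,000 × 10% = $3,800. Combined base = $45,800 + $3,800 = $49,600.
Net percentage adjustment: +20% +60% +75% = +155%. $49,600 × 2.55 = $126,480.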